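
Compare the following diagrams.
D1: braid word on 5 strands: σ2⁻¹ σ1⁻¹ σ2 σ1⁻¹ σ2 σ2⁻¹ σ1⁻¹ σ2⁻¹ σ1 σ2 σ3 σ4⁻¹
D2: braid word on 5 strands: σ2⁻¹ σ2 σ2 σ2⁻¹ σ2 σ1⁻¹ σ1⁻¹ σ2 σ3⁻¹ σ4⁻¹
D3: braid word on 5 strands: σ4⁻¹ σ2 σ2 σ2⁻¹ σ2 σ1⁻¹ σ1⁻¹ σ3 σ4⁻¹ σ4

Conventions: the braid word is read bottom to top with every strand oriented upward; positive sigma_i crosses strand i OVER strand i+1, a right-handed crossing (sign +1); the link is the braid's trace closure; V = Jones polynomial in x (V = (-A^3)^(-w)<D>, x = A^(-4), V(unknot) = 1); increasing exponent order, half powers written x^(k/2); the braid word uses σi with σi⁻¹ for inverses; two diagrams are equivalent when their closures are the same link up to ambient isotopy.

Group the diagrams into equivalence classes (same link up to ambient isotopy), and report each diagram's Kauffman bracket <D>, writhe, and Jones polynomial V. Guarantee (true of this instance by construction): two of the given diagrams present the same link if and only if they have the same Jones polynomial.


classes: {D1} | {D2, D3}
V(D1) = x^-3 + x^-2 + x^-1 + 1  [12 crossings, <D> = A^-6 + A^-2 + A^2 + A^6, w = -2]
V(D2) = x^-2 + 2 + x^2  (w -2, c 10, <D> = A^-14 + 2A^-6 + A^2)
V(D3) = x^-2 + 2 + x^2  [10 crossings, <D> = A^-8 + 2 + A^8, w = 0]
note: 2 classes among 3 diagrams; unequal V(x) rules out equality


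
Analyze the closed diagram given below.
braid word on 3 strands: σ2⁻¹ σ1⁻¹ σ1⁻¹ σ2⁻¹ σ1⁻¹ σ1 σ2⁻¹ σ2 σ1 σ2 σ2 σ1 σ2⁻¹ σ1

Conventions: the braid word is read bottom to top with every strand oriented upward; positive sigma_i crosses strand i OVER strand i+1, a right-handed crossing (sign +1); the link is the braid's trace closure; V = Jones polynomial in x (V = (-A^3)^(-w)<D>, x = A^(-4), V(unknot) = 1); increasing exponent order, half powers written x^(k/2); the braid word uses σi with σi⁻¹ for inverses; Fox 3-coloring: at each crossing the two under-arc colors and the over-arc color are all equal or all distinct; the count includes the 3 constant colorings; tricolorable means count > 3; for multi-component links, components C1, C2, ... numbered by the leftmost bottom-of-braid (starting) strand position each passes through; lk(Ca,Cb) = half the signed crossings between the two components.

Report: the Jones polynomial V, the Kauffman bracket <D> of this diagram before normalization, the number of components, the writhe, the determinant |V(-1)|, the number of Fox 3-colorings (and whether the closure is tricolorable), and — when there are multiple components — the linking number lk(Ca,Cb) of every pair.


Jones polynomial: V(x) = -x^-3 + x^-2 - x^-1 + 3 - x + x^2 - x^3
<D> = -A^-12 + A^-8 - A^-4 + 3 - A^4 + A^8 - A^12; writhe 0
components 1, writhe 0 (14 crossings)
3-colorings: 27 of 3^14, det 9 — tricolorable
note: V spans 6 powers of x: at least 6 crossings in any diagram


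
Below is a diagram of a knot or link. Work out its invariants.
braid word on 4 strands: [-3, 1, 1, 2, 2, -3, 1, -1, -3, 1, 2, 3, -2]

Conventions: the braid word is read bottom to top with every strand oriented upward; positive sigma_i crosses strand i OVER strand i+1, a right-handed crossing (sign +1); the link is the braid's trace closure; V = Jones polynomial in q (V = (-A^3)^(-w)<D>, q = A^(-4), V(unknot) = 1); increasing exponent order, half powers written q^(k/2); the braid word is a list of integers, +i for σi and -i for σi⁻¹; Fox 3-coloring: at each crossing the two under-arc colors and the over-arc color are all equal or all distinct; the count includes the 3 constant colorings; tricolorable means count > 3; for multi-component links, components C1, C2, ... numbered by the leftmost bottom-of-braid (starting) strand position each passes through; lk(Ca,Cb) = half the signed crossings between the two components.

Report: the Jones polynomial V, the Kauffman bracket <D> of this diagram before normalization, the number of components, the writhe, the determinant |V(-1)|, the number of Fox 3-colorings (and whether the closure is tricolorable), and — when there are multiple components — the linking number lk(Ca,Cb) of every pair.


Jones polynomial: V(q) = -q^-2 + q^-1 - 1 + 3q - 2q^2 + 3q^3 - 2q^4 + q^5 - q^6
<D> = A^-15 - A^-11 + 2A^-7 - 3A^-3 + 2A - 3A^5 + A^9 - A^13 + A^17; writhe +3
components 1, writhe +3 (13 crossings)
3-colorings: 9 of 3^13, det 15 — tricolorable
note: V spans 8 powers of q: at least 8 crossings in any diagram


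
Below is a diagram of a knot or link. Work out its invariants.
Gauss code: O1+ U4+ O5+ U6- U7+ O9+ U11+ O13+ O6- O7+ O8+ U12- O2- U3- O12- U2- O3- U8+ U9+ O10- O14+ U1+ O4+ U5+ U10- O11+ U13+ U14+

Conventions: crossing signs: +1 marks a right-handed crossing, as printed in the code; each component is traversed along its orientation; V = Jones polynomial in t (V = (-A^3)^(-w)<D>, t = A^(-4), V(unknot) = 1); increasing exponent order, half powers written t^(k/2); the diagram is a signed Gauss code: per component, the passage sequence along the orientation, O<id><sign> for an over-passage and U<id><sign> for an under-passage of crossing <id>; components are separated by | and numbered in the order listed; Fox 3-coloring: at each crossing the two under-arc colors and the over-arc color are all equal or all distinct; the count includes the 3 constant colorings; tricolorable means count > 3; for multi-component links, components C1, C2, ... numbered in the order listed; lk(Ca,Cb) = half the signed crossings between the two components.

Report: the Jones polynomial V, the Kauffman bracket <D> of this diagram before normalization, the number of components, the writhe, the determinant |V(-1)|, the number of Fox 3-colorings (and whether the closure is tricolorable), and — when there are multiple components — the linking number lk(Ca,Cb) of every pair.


V(t) = -t^-2 + 2t^-1 - 4 + 7t - 7t^2 + 9t^3 - 8t^4 + 6t^5 - 4t^6 + 2t^7 - t^8
bracket: -A^-20 + 2A^-16 - 4A^-12 + 6A^-8 - 8A^-4 + 9 - 7A^4 + 7A^8 - 4A^12 + 2A^16 - A^20, w = +4
1 component, writhe +4, over 14 crossings
det 51, colorings 9 of 3^14 — tricolorable
observation: det 51 = |V(-1)|; divisible by 3, so tricolorable


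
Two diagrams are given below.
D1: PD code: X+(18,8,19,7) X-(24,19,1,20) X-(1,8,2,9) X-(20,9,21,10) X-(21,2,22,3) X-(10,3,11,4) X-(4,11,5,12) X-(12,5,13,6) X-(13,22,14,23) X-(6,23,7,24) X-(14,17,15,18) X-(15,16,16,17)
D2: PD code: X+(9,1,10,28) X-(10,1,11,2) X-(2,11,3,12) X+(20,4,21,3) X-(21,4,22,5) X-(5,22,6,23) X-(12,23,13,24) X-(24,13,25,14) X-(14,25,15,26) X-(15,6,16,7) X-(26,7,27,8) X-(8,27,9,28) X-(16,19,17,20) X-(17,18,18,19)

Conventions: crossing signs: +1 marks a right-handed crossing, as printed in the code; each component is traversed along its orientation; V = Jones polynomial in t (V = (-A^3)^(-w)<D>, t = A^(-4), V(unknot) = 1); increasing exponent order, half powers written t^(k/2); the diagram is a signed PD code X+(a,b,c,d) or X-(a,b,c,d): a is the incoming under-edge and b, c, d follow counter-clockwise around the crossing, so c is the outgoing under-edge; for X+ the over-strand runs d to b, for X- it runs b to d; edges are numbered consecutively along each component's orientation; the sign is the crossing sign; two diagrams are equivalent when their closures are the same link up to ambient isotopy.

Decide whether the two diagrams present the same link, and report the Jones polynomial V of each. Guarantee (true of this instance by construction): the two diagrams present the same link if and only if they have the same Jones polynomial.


equivalent: yes
D1 (bracket A^-18 + A^-10 - A^2; 12 crossings at w = -10): V = -t^-8 + t^-5 + t^-3
D2 (bracket A^-18 + A^-10 - A^2; 14 crossings at w = -10): V = -t^-8 + t^-5 + t^-3
key observation: Reidemeister moves carry D1 (12 crossings) to D2 (14)


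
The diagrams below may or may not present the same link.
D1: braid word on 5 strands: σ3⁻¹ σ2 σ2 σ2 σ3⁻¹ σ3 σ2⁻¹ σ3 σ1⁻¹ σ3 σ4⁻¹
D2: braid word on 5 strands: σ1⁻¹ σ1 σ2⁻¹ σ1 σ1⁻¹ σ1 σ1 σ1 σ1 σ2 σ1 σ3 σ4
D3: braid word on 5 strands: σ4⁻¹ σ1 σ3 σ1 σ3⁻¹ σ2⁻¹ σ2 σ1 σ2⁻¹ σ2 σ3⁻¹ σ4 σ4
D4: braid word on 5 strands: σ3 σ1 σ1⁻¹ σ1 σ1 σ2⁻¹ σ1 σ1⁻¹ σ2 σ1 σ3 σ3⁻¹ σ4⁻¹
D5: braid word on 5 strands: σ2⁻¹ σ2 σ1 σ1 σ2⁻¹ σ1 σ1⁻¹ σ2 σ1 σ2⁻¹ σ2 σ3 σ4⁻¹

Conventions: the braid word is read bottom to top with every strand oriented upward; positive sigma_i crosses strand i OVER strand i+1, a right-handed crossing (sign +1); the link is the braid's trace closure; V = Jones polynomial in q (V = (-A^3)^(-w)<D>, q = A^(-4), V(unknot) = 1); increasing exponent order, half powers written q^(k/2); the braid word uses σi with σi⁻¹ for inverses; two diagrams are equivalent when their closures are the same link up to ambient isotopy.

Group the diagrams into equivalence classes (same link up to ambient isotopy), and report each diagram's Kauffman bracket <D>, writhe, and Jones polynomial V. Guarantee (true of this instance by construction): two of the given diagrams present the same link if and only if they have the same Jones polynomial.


equivalence classes: {D1} | {D2} | {D3, D4, D5}
D1 (bracket A^-7 + A; 11 crossings at w = +1): V = -q^(1/2) - q^(5/2)
D2 (bracket A^-1 - A^3 + A^7 + A^15; 13 crossings at w = +7): V = -q^(3/2) - q^(7/2) + q^(9/2) - q^(11/2)
V(D3) = -q^(1/2) - q^(3/2) - q^(5/2) + q^(9/2)  (w +3, c 13, <D> = -A^-9 + A^-1 + A^3 + A^7)
V(D4) = -q^(1/2) - q^(3/2) - q^(5/2) + q^(9/2)  (w +3, c 13, <D> = -A^-9 + A^-1 + A^3 + A^7)
V(D5) = -q^(1/2) - q^(3/2) - q^(5/2) + q^(9/2)  (w +3, c 13, <D> = -A^-9 + A^-1 + A^3 + A^7)
key observation: 3 classes among 5 diagrams; unequal V(q) rules out equality


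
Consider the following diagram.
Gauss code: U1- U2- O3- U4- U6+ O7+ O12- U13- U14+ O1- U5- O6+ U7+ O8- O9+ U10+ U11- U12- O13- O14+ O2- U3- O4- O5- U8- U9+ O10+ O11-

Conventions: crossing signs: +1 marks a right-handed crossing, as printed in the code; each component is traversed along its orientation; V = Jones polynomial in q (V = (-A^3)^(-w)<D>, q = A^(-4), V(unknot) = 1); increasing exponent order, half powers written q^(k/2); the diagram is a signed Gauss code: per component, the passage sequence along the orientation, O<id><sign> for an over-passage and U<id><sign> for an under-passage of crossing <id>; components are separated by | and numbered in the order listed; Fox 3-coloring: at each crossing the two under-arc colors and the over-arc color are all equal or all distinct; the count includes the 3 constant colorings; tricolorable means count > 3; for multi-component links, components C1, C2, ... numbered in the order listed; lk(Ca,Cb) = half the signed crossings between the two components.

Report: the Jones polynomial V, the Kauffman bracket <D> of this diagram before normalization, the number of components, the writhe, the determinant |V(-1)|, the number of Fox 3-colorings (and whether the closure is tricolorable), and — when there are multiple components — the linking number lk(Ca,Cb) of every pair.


Jones polynomial: V(q) = -q^-6 + q^-5 - q^-4 + 2q^-3 - q^-2 + q^-1
<D> = A^-8 - A^-4 + 2 - A^4 + A^8 - A^12; writhe -4
components 1, writhe -4 (14 crossings)
3-colorings: 3 of 3^14, det 7 — not tricolorable
note: det 7 = |V(-1)|; not divisible by 3, so not tricolorable


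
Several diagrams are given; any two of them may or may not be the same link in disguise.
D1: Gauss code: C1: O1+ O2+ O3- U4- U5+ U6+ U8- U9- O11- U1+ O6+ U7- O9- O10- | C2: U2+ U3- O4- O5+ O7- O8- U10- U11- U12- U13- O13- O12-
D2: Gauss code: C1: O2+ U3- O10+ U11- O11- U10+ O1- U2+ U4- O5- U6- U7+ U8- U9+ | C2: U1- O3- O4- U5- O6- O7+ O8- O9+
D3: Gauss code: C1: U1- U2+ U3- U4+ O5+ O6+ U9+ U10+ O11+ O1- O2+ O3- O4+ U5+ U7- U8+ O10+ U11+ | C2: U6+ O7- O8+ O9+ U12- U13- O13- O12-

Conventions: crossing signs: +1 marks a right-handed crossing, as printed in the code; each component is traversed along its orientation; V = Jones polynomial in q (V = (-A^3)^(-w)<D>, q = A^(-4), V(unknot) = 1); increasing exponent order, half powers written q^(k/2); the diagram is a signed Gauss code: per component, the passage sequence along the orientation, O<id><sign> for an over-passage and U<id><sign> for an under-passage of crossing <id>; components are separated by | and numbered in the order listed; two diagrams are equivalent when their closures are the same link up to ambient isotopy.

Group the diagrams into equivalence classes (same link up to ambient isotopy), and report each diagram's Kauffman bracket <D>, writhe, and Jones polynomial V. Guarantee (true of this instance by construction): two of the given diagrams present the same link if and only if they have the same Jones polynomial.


classes: {D1, D2} | {D3}
V(D1) = -q^(-9/2) - q^(-5/2) + q^(-3/2) - q^(-1/2)  [13 crossings, <D> = A^-13 - A^-9 + A^-5 + A^3, w = -5]
V(D2) = -q^(-9/2) - q^(-5/2) + q^(-3/2) - q^(-1/2)  [11 crossings, <D> = A^-7 - A^-3 + A + A^9, w = -3]
D3 (bracket -A^-17 + A^-13 - A^-9 + 2A^-5 + A^3; 13 crossings at w = +3): V = -q^(3/2) - 2q^(7/2) + q^(9/2) - q^(11/2) + q^(13/2)
note: comparing 3 Jones polynomials yields 2 groups


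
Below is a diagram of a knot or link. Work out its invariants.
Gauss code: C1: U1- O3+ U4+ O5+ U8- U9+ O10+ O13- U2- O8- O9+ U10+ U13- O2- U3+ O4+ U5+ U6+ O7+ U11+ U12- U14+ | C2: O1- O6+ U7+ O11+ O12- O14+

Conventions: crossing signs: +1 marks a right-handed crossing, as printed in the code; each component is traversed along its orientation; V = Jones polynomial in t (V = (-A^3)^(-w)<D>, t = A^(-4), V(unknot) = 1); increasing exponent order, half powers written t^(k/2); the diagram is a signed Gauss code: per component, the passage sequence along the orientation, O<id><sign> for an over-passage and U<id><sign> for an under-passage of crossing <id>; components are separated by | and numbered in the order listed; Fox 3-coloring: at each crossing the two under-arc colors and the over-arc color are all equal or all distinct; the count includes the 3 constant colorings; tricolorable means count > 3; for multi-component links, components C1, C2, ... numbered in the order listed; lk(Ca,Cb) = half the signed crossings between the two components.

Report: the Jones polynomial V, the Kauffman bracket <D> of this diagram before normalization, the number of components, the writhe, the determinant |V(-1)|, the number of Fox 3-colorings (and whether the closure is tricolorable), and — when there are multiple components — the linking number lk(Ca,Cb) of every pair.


Jones polynomial: V(t) = -t^(3/2) - 2t^(7/2) + t^(9/2) - t^(11/2) + t^(13/2)
<D> = A^-14 - A^-10 + A^-6 - 2A^-2 - A^6; writhe +4
components 2, writhe +4 (14 crossings)
linking number lk(C1,C2) = +1
3-colorings: 9 of 3^14, det 6 — tricolorable
note: |V(-1)| = 6: so tricolorable, since 3 divides 6


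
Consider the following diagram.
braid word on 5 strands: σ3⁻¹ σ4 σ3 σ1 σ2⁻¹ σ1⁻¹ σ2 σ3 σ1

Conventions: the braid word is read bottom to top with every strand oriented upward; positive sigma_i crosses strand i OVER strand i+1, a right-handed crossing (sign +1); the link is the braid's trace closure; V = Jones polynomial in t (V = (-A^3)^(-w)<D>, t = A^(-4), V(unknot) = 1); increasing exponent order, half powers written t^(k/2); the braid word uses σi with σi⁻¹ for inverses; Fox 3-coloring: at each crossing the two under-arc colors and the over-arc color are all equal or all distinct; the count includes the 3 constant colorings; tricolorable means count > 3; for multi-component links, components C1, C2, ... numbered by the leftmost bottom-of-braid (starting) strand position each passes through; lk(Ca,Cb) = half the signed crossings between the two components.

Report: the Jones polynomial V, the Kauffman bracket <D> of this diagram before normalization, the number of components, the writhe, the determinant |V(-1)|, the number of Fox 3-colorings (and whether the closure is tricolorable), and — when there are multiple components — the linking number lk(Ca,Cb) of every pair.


V = -t^(1/2) - t^(5/2)
<D> = A^-1 + A^7 (w = +3)
2 components over 9 crossings, w = +3
lk(C1,C2): +1
3 Fox colorings among 3^9, |V(-1)| = 2: not tricolorable
why: the 1 component pair carries total linking +1


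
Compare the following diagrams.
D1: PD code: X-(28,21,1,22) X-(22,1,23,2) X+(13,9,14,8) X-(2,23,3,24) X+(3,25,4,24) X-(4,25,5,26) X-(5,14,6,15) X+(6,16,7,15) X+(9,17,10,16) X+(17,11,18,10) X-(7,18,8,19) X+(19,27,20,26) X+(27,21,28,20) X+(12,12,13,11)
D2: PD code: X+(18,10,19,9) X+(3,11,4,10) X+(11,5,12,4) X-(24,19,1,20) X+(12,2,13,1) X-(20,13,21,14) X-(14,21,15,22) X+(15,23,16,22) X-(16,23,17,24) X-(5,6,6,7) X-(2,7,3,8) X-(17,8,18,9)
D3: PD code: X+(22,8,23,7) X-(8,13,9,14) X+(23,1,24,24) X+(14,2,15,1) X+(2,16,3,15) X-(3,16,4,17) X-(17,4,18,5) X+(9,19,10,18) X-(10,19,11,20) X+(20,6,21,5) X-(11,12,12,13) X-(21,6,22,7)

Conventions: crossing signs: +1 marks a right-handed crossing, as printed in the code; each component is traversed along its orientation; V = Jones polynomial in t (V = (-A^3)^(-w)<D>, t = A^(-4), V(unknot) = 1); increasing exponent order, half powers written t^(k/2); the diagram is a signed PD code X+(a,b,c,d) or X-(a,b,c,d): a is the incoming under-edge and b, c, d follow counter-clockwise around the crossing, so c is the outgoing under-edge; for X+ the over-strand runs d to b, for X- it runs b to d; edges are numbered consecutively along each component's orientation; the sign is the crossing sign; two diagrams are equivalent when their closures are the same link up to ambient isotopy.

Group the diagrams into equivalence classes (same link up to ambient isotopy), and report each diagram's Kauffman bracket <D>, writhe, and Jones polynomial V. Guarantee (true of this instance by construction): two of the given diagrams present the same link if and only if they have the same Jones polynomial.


equivalence classes: {D1} | {D2} | {D3}
D1 (bracket -A^-10 + A^-6 + A^2; 14 crossings at w = +2): V = t + t^3 - t^4
D2 (bracket A^-2 + A^6 - A^10; 12 crossings at w = -2): V = -t^-4 + t^-3 + t^-1
V(D3) = 1  (w 0, c 12, <D> = 1)
observation: V(t) takes 3 values over 3 diagrams, fixing the grouping


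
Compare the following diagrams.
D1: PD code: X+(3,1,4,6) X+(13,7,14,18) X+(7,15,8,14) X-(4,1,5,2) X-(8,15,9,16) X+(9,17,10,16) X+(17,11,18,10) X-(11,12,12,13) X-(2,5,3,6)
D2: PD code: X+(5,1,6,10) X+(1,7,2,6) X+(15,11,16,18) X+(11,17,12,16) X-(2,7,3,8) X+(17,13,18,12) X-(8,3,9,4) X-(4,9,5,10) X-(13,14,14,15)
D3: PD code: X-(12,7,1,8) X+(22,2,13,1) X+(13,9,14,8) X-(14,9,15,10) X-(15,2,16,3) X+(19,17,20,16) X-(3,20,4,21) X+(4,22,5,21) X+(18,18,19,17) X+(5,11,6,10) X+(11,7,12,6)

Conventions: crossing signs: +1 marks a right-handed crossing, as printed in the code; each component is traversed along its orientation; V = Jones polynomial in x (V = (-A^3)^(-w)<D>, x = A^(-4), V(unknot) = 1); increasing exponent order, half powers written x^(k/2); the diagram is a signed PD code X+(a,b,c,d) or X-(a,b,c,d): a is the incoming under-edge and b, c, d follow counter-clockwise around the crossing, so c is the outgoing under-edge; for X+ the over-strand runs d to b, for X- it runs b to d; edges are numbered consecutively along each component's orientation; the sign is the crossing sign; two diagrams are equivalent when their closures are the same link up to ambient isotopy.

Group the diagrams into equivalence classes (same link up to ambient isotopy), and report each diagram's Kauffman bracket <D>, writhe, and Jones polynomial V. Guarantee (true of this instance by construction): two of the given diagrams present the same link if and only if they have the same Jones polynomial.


grouping into links: {D1, D2} | {D3}
V(D1) = -x^(1/2) - x^(3/2) - x^(5/2) + x^(9/2)  (w +1, c 9, <D> = -A^-15 + A^-7 + A^-3 + A)
V(D2) = -x^(1/2) - x^(3/2) - x^(5/2) + x^(9/2)  (w +1, c 9, <D> = -A^-15 + A^-7 + A^-3 + A)
D3 (bracket A^7 + A^11; 11 crossings at w = +3): V = -x^(-1/2) - x^(1/2)
why: V(x) takes 2 values over 3 diagrams, fixing the grouping


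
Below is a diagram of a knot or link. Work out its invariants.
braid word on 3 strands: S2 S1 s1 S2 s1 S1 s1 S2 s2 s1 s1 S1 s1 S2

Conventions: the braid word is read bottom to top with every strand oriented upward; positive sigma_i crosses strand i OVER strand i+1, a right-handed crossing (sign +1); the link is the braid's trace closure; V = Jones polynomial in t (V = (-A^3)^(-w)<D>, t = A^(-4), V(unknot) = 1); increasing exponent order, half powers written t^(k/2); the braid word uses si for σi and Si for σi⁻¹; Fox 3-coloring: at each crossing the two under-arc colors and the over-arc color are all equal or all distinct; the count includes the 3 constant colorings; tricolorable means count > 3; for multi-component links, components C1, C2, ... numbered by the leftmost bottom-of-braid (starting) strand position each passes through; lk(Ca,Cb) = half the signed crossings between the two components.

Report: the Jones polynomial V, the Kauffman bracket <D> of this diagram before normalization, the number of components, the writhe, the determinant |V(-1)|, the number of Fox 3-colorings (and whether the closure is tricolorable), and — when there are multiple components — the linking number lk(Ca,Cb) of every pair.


Jones polynomial: V(t) = -t^-3 + t^-2 - t^-1 + 3 - t + t^2 - t^3
<D> = -A^-12 + A^-8 - A^-4 + 3 - A^4 + A^8 - A^12; writhe 0
components 1, writhe 0 (14 crossings)
3-colorings: 27 of 3^14, det 9 — tricolorable
note: the span of V is 6, forcing >= 6 crossings in any diagram


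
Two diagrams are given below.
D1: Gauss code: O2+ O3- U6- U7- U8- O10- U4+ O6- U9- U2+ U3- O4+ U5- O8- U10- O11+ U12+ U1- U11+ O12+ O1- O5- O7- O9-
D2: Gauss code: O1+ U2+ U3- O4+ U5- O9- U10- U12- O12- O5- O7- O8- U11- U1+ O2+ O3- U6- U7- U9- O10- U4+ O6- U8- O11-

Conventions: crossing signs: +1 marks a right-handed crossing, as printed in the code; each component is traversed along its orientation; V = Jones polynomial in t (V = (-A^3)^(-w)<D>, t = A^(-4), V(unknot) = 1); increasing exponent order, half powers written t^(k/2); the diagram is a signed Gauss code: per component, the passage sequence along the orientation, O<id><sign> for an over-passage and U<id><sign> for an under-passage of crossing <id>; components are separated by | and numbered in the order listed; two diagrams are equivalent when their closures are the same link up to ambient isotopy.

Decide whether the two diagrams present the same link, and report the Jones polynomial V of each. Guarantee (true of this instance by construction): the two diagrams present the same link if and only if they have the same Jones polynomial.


equivalent: yes
D1 (bracket A^-8 - A^-4 + 2 - A^4 + A^8 - A^12; 12 crossings at w = -4): V = -t^-6 + t^-5 - t^-4 + 2t^-3 - t^-2 + t^-1
V(D2) = -t^-6 + t^-5 - t^-4 + 2t^-3 - t^-2 + t^-1  [12 crossings, <D> = A^-14 - A^-10 + 2A^-6 - A^-2 + A^2 - A^6, w = -6]
observation: one V(t) for all 2 diagrams — one class (guaranteed)


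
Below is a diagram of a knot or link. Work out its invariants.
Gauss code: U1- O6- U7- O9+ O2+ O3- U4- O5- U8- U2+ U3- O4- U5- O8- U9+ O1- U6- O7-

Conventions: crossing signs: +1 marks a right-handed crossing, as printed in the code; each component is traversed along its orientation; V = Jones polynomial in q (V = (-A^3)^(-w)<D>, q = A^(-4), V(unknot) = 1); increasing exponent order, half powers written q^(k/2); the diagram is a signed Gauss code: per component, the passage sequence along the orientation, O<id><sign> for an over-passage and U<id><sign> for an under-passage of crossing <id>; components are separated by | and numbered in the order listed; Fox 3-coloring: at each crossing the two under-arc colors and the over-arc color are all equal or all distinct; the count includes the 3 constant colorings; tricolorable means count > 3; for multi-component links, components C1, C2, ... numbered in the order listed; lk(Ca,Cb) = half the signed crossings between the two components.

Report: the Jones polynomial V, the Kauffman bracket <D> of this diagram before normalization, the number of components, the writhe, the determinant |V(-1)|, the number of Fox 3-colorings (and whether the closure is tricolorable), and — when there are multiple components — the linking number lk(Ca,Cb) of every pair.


V = q^-8 - 2q^-7 + q^-6 - 2q^-5 + 2q^-4 + q^-2
<D> = -A^-7 - 2A + 2A^5 - A^9 + 2A^13 - A^17 (w = -5)
1 component over 9 crossings, w = -5
27 Fox colorings among 3^9, |V(-1)| = 9: tricolorable
why: the span of V is 6, forcing >= 6 crossings in any diagram


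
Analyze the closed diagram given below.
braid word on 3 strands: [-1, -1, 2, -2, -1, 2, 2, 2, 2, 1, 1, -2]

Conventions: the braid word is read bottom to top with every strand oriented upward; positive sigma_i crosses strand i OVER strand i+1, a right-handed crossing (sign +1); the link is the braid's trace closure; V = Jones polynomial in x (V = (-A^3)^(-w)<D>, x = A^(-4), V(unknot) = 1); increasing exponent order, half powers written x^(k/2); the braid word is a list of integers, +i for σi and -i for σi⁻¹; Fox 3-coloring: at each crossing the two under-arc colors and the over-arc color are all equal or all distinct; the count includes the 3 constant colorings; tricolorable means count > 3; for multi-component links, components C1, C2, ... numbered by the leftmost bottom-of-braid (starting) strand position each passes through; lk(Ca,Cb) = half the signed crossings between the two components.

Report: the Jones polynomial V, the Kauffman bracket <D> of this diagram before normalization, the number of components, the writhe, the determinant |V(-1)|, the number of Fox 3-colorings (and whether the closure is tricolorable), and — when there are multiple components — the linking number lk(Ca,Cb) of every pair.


Jones polynomial: V(x) = -x^-2 + 2x^-1 - 3 + 5x - 4x^2 + 5x^3 - 4x^4 + 2x^5 - x^6
<D> = -A^-18 + 2A^-14 - 4A^-10 + 5A^-6 - 4A^-2 + 5A^2 - 3A^6 + 2A^10 - A^14; writhe +2
components 1, writhe +2 (12 crossings)
3-colorings: 9 of 3^12, det 27 — tricolorable
note: free reduction leaves σ1⁻¹ σ1⁻¹ σ1⁻¹ σ2 σ2 σ2 σ2 σ1 σ1 σ2⁻¹ of the original 12 letters


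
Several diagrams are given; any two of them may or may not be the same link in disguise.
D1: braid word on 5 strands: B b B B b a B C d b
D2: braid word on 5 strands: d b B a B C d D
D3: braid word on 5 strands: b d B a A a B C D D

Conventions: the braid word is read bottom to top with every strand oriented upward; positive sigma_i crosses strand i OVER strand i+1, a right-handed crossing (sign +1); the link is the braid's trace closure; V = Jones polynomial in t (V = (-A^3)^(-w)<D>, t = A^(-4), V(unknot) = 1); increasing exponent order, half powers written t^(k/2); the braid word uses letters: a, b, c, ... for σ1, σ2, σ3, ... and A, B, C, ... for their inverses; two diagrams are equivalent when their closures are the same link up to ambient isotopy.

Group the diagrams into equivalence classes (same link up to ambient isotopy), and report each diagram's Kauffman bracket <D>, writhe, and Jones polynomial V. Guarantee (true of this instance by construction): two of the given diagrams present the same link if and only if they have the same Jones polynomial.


classes: {D1, D2, D3}
V(D1) = 1  [10 crossings, <D> = 1, w = 0]
V(D2) = 1  (w 0, c 8, <D> = 1)
V(D3) = 1  (w -2, c 10, <D> = A^-6)
insight: all 3 diagrams share one V(t), hence one class


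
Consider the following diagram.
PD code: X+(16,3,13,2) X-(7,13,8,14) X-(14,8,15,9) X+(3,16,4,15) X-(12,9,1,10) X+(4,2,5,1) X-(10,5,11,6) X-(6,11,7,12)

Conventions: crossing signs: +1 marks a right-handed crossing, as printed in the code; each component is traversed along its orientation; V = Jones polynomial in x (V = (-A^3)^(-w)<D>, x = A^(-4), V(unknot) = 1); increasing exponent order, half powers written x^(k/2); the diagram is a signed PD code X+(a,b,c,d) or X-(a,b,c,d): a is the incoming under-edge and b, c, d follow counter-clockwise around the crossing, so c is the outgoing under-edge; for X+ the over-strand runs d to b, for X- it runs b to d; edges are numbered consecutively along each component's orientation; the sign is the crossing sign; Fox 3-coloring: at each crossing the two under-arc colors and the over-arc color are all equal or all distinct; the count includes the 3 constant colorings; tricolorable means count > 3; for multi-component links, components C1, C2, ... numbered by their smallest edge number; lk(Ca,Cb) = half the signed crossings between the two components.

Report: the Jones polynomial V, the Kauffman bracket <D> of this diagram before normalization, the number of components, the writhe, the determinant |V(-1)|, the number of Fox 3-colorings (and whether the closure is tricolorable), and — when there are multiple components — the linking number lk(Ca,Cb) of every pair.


Jones polynomial: V(x) = x^(-11/2) - x^(-9/2) + x^(-7/2) - 2x^(-5/2) + x^(-3/2) - 2x^(-1/2)
<D> = -2A^-4 + 1 - 2A^4 + A^8 - A^12 + A^16; writhe -2
components 2, writhe -2 (8 crossings)
linking number lk(C1,C2) = 0
3-colorings: 3 of 3^8, det 8 — not tricolorable
note: all 2 components of this link are unlinked algebraically


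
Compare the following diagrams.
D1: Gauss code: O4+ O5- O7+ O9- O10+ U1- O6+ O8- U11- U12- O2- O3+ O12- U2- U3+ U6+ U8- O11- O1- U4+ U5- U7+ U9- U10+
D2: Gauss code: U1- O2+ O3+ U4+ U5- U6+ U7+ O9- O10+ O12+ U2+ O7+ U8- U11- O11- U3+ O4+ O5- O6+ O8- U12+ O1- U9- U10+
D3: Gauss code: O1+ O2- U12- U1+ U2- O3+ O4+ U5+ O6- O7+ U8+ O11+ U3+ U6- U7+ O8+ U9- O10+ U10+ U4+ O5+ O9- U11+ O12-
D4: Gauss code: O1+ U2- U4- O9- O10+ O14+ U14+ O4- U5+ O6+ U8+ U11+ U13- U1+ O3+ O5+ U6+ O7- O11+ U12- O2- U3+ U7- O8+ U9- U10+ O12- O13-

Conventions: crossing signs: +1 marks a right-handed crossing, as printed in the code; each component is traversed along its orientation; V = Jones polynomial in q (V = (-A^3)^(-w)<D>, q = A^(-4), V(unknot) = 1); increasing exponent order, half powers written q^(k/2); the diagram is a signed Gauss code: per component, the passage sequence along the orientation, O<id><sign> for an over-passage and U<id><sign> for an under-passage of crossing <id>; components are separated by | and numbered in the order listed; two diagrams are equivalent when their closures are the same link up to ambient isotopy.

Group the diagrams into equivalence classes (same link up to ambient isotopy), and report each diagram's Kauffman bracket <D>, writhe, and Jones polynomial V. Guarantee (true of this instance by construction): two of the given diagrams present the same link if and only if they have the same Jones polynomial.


grouping into links: {D1} | {D2, D3} | {D4}
V(D1) = 1  (w -2, c 12, <D> = A^-6)
D2 (bracket -A^-18 + A^-14 - A^-10 + 2A^-6 - A^-2 + A^2; 12 crossings at w = +2): V = q - q^2 + 2q^3 - q^4 + q^5 - q^6
D3 (bracket -A^-12 + A^-8 - A^-4 + 2 - A^4 + A^8; 12 crossings at w = +4): V = q - q^2 + 2q^3 - q^4 + q^5 - q^6
V(D4) = -q^-1 + 2 - q + 2q^2 - q^3 + q^4 - q^5  [14 crossings, <D> = -A^-14 + A^-10 - A^-6 + 2A^-2 - A^2 + 2A^6 - A^10, w = +2]
why: V(q) takes 3 values over 4 diagrams, fixing the grouping


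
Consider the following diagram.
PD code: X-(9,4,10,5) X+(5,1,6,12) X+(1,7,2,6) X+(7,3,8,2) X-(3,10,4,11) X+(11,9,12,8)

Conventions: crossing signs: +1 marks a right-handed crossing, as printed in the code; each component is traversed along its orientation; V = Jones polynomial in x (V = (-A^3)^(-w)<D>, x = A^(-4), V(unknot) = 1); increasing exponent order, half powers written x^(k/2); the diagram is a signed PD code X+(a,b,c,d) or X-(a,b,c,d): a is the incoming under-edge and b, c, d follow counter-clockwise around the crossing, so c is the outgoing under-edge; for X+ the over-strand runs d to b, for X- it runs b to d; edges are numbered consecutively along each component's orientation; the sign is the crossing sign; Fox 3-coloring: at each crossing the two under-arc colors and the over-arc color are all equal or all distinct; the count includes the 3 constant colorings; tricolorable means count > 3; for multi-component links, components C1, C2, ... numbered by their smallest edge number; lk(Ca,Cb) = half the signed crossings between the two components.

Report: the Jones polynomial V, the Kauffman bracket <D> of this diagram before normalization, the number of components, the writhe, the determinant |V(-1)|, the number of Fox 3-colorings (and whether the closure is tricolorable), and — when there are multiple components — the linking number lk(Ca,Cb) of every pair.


V = x^-1 - 1 + 2x - 2x^2 + 2x^3 - 2x^4 + x^5
<D> = A^-14 - 2A^-10 + 2A^-6 - 2A^-2 + 2A^2 - A^6 + A^10 (w = +2)
1 component over 6 crossings, w = +2
3 Fox colorings among 3^6, |V(-1)| = 11: not tricolorable
why: w = +2 shifts under R1 moves; the (-A^3)^(-2) factor cancels that in V


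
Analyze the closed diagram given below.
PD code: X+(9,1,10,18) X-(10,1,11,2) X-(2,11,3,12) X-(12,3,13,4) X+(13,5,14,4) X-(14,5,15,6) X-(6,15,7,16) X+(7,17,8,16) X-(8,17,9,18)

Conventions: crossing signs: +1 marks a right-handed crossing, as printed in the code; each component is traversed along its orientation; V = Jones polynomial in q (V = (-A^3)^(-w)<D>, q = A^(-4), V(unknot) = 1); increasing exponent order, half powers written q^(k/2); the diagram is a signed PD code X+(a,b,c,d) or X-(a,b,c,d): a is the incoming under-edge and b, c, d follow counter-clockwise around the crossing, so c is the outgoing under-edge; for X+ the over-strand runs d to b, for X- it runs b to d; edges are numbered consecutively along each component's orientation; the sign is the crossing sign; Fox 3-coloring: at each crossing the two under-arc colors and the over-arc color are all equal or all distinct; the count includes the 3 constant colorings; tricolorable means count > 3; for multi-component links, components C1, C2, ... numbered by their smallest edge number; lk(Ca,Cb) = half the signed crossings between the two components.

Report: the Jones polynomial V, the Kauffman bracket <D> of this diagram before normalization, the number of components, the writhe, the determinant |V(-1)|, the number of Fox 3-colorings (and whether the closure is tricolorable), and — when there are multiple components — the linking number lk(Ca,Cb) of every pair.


Jones polynomial: V(q) = -q^-4 + q^-3 + q^-1
<D> = -A^-5 - A^3 + A^7; writhe -3
components 1, writhe -3 (9 crossings)
3-colorings: 9 of 3^9, det 3 — tricolorable
note: w = -3 shifts under R1 moves; the (-A^3)^(3) factor cancels that in V


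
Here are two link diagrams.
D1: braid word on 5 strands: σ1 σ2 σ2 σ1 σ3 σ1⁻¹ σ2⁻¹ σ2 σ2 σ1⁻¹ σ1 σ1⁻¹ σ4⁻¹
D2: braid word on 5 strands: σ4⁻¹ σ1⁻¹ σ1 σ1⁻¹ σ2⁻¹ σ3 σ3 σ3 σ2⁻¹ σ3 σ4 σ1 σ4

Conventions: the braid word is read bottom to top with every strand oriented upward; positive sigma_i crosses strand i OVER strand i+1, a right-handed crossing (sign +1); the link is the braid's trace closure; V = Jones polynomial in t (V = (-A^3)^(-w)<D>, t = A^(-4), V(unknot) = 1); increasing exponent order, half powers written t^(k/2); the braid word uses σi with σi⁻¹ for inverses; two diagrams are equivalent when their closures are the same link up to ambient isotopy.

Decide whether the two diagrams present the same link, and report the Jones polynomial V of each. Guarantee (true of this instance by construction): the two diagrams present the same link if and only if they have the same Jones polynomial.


equivalent: no
D1 (bracket -A^-9 + A^-1 + A^3 + A^7; 13 crossings at w = +3): V = -t^(1/2) - t^(3/2) - t^(5/2) + t^(9/2)
V(D2) = -t^(-3/2) - t^(1/2) + t^(9/2) - t^(11/2)  (w +3, c 13, <D> = A^-13 - A^-9 + A^7 + A^15)
key observation: comparing 2 Jones polynomials yields 2 groups


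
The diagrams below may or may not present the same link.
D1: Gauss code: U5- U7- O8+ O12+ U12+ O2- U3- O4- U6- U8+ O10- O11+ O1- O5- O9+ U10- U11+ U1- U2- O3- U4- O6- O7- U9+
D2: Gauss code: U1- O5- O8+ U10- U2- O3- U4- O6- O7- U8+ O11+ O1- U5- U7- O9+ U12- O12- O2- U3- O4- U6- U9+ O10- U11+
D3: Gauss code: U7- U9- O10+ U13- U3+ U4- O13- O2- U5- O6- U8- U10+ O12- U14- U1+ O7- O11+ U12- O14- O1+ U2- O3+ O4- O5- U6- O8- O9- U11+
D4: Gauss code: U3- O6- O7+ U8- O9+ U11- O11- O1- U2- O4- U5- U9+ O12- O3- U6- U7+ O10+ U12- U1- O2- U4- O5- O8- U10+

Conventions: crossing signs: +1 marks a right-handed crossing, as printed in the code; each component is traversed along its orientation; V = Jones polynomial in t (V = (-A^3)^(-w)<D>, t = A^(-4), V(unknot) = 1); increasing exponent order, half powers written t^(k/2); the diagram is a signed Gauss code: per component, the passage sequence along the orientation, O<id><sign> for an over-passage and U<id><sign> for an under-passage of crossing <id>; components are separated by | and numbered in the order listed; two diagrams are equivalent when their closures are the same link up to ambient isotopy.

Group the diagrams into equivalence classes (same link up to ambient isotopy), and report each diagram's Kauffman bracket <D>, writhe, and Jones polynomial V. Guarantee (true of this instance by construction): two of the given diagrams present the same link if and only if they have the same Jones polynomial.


classes: {D1, D2, D3, D4}
V(D1) = -t^-4 + t^-3 + t^-1  [12 crossings, <D> = A^-8 + 1 - A^4, w = -4]
D2 (bracket A^-14 + A^-6 - A^-2; 12 crossings at w = -6): V = -t^-4 + t^-3 + t^-1
D3 (bracket A^-14 + A^-6 - A^-2; 14 crossings at w = -6): V = -t^-4 + t^-3 + t^-1
V(D4) = -t^-4 + t^-3 + t^-1  [12 crossings, <D> = A^-14 + A^-6 - A^-2, w = -6]
note: one V(t) for all 4 diagrams — one class (guaranteed)


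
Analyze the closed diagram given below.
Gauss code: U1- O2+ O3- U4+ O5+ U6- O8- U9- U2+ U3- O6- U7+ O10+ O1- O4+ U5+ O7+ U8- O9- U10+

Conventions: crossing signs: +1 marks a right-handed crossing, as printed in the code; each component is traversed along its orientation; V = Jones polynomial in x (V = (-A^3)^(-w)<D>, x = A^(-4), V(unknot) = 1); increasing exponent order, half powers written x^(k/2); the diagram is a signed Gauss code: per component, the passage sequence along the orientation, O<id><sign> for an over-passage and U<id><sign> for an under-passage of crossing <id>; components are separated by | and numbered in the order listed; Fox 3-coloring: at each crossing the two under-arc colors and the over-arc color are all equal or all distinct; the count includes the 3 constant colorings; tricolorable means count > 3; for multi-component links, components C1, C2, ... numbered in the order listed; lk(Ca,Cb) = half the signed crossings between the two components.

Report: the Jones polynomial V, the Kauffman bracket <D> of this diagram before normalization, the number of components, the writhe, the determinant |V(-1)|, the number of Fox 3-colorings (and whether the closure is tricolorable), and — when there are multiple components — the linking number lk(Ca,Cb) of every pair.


V = -x^-3 + 2x^-2 - 2x^-1 + 3 - 2x + 2x^2 - x^3
<D> = -A^-12 + 2A^-8 - 2A^-4 + 3 - 2A^4 + 2A^8 - A^12 (w = 0)
1 component over 10 crossings, w = 0
3 Fox colorings among 3^10, |V(-1)| = 13: not tricolorable
why: det 13 = |V(-1)|; not divisible by 3, so not tricolorable


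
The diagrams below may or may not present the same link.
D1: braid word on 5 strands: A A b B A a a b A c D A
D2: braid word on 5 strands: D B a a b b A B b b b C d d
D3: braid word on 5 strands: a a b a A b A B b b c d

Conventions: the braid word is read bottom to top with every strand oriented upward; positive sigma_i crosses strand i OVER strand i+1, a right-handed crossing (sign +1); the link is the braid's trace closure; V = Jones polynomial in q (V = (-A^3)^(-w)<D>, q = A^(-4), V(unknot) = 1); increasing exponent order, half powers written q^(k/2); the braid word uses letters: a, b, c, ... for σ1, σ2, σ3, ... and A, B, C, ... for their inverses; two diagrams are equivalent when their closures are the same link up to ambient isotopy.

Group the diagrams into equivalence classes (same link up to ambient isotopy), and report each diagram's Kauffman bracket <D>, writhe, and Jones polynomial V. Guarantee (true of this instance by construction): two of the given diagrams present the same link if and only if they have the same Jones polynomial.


classes: {D1} | {D2, D3}
V(D1) = -q^-4 + q^-3 + q^-1  [12 crossings, <D> = A^-2 + A^6 - A^10, w = -2]
V(D2) = q - q^2 + 2q^3 - q^4 + q^5 - q^6  [14 crossings, <D> = -A^-12 + A^-8 - A^-4 + 2 - A^4 + A^8, w = +4]
V(D3) = q - q^2 + 2q^3 - q^4 + q^5 - q^6  (w +6, c 12, <D> = -A^-6 + A^-2 - A^2 + 2A^6 - A^10 + A^14)
insight: V(q) takes 2 values over 3 diagrams, fixing the grouping
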